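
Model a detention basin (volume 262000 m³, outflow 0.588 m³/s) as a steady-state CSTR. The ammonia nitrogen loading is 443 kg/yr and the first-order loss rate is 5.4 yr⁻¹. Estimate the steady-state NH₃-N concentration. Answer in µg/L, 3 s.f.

22.2 µg/L

Outflow Q = 0.588 m³/s × 3.156e+07 s/yr = 1.856e+07 m³/yr.
Steady-state CSTR mass balance: W = Q·C + k·V·C, so C = W/(Q + kV).
Q + kV = 1.856e+07 + 5.4·262000 = 1.997e+07 m³/yr.
C = 443/1.997e+07 = 2.218e-05 kg/m³ = 0.02218 mg/L = 22.18 µg/L.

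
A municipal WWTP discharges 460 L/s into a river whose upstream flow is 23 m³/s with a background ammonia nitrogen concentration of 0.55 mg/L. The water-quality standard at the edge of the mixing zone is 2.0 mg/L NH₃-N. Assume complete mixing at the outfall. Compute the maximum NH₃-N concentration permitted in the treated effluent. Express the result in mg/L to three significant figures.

74.5 mg/L

460 L/s = 0.46 m³/s.
Mass balance: 2·23.46 = 0.46·Cₑ + 23·0.55.
Cₑ = (46.92 − 12.65) / 0.46 = 74.5 mg/L.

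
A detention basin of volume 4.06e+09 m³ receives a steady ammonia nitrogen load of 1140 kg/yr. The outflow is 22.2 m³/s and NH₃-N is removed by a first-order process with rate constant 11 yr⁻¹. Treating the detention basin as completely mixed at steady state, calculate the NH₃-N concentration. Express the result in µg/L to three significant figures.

0.0251 µg/L

Outflow Q = 22.2 m³/s × 3.156e+07 s/yr = 7.006e+08 m³/yr.
Steady-state CSTR mass balance: W = Q·C + k·V·C, so C = W/(Q + kV).
Q + kV = 7.006e+08 + 11·4.06e+09 = 4.536e+10 m³/yr.
C = 1140/4.536e+10 = 2.513e-08 kg/m³ = 2.513e-05 mg/L = 0.02513 µg/L.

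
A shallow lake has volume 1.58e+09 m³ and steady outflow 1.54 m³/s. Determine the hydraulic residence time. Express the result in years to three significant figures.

Q = 1.54 m³/s × 3.156e+07 s/yr = 4.86e+07 m³/yr.
Hydraulic residence time τ = V/Q = 1.58e+09/4.86e+07 = 32.51 yr.

32.5 yr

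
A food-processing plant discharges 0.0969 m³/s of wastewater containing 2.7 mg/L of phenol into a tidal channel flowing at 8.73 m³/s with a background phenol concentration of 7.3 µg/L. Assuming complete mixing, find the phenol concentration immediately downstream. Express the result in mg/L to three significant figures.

0.0369 mg/L

7.3 µg/L = 0.0073 mg/L.
Conservation of mass across the mixing zone: C = (0.0969·2.7 + 8.73·0.0073) / (0.0969 + 8.73) = 0.3254/8.827 = 0.03686 mg/L.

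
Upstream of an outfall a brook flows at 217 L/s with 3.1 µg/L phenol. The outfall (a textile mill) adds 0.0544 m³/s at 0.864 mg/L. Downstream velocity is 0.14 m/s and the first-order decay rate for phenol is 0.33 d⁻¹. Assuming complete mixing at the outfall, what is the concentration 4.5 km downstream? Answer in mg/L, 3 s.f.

0.155 mg/L

217 L/s = 0.217 m³/s.
3.1 µg/L = 0.0031 mg/L.
After complete mixing, C₀ = (0.0544·0.864 + 0.217·0.0031) / 0.2714 = 0.1757 mg/L.
Travel time t = 4500 m / 0.14 m/s = 3.214e+04 s = 0.372 d.
C = 0.1757·exp(−0.33·0.372) = 0.1757·0.8845 = 0.1554 mg/L.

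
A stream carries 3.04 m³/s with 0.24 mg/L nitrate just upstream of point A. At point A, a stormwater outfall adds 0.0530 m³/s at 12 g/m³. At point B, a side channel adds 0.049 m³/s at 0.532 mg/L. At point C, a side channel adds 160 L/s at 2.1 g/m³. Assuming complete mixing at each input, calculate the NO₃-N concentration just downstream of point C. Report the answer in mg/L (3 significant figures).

0.523 mg/L

After input A: C = (3.04·0.24 + 0.053·12) / 3.093 = 0.4415 mg/L.
After input B: C = (3.093·0.4415 + 0.049·0.532) / 3.142 = 0.4429 mg/L.
160 L/s = 0.16 m³/s.
After input C: C = (3.142·0.4429 + 0.16·2.1) / 3.302 = 0.5232 mg/L.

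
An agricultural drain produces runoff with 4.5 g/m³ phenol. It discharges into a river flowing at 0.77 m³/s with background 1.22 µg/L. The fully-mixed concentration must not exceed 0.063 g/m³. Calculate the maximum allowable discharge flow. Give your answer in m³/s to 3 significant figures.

0.0107 m³/s

1.22 µg/L = 0.00122 mg/L.
Mass balance at complete mixing: C_std·(Q_w + Q_r) = Q_w·C_e + Q_r·C_b.
Rearranging, Q_w = Q_r·(C_std − C_b)/(C_e − C_std) = 0.77·(0.063 − 0.00122) / (4.5 − 0.063) = 0.01072 m³/s.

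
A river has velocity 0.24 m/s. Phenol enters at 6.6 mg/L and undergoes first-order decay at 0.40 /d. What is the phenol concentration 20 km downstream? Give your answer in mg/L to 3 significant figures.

Travel time t = 20 km / 0.24 m/s = 2e+04/0.24 = 8.333e+04 s = 0.9645 d.
First-order decay: C = 6.6·exp(−0.40·0.9645) = 6.6·0.6799 = 4.487 mg/L.

4.49 mg/L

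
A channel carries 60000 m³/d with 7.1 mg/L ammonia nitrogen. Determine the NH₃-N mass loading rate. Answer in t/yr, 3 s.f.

60000 m³/d = 0.6944 m³/s.
Mass flux = Q·C = 0.6944 m³/s × 7.1 g/m³ = 4.931 g/s.
= 4.931 g/s × 31.56 = 155.6 t/yr.

156 t/yr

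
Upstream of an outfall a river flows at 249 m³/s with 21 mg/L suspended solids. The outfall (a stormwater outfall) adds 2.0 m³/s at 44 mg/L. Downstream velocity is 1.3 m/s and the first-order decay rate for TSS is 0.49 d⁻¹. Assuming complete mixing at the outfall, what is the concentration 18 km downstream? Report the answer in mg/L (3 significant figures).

19.6 mg/L

After complete mixing, C₀ = (2·44 + 249·21) / 251 = 21.18 mg/L.
Travel time t = 1.8e+04 m / 1.3 m/s = 1.385e+04 s = 0.1603 d.
C = 21.18·exp(−0.49·0.1603) = 21.18·0.9245 = 19.58 mg/L.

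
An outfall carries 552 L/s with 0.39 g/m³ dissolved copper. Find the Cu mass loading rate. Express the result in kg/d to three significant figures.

552 L/s = 0.552 m³/s.
Mass flux = Q·C = 0.552 m³/s × 0.39 g/m³ = 0.2153 g/s.
= 0.2153 g/s × 86.4 = 18.6 kg/d.

18.6 kg/d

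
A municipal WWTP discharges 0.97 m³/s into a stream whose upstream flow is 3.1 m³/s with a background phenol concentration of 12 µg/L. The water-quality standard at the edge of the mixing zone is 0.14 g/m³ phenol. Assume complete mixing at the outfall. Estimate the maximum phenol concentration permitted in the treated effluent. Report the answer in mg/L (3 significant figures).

12 µg/L = 0.012 mg/L.
Mass balance: 0.14·4.07 = 0.97·Cₑ + 3.1·0.012.
Cₑ = (0.5698 − 0.0372) / 0.97 = 0.5491 mg/L.

0.549 mg/L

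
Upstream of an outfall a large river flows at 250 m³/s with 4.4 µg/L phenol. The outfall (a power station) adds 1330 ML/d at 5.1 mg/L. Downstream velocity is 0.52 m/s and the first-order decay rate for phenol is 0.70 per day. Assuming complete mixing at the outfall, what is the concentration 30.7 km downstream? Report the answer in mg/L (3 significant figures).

1330 ML/d = 15.39 m³/s.
4.4 µg/L = 0.0044 mg/L.
After complete mixing, C₀ = (15.39·5.1 + 250·0.0044) / 265.4 = 0.3 mg/L.
Travel time t = 3.07e+04 m / 0.52 m/s = 5.904e+04 s = 0.6833 d.
C = 0.3·exp(−0.70·0.6833) = 0.3·0.6198 = 0.1859 mg/L.

0.186 mg/L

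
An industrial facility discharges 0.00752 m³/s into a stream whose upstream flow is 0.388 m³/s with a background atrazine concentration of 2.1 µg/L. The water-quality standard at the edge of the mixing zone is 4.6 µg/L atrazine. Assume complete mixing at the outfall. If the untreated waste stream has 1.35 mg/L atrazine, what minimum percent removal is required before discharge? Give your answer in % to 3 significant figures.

90.1 %

2.1 µg/L = 0.0021 mg/L.
4.6 µg/L = 0.0046 mg/L.
Mass balance: 0.0046·0.3955 = 0.00752·Cₑ + 0.388·0.0021.
Cₑ = (0.001819 − 0.0008148) / 0.00752 = 0.1336 mg/L.
Required removal = 1 − 0.1336/1.35 = 90.1 %.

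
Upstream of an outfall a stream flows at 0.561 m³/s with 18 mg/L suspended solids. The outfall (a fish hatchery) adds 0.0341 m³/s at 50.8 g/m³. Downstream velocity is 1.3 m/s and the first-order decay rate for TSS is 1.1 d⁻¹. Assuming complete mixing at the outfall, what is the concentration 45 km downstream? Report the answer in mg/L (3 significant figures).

12.8 mg/L

After complete mixing, C₀ = (0.0341·50.8 + 0.561·18) / 0.5951 = 19.88 mg/L.
Travel time t = 4.5e+04 m / 1.3 m/s = 3.462e+04 s = 0.4006 d.
C = 19.88·exp(−1.1·0.4006) = 19.88·0.6436 = 12.79 mg/L.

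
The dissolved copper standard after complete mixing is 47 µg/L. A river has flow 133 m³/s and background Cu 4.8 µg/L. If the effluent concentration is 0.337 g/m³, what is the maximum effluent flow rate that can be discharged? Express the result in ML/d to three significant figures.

4.8 µg/L = 0.0048 mg/L.
47 µg/L = 0.047 mg/L.
Mass balance at complete mixing: C_std·(Q_w + Q_r) = Q_w·C_e + Q_r·C_b.
Rearranging, Q_w = Q_r·(C_std − C_b)/(C_e − C_std) = 133·(0.047 − 0.0048) / (0.337 − 0.047) = 19.35 m³/s.
= 1672 ML/d.

1670 ML/d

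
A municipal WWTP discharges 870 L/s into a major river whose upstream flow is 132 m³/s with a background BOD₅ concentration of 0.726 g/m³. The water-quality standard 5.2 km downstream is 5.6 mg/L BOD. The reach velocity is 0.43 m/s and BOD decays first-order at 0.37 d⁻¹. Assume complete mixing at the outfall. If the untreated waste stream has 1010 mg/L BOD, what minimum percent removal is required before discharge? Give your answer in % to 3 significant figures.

21.7 %

870 L/s = 0.87 m³/s.
Travel time to the compliance point: t = 5200/0.43 = 1.209e+04 s = 0.14 d; decay factor exp(−0.37·0.14) = 0.9495.
So the concentration just after mixing may be at most 5.6/0.9495 = 5.898 mg/L.
Mass balance: 5.898·132.9 = 0.87·Cₑ + 132·0.726.
Cₑ = (783.6 − 95.83) / 0.87 = 790.6 mg/L.
Required removal = 1 − 790.6/1010 = 21.73 %.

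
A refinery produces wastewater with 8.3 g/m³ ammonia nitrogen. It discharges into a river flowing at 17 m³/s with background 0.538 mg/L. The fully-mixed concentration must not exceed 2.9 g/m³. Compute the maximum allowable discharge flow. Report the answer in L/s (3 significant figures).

Mass balance at complete mixing: C_std·(Q_w + Q_r) = Q_w·C_e + Q_r·C_b.
Rearranging, Q_w = Q_r·(C_std − C_b)/(C_e − C_std) = 17·(2.9 − 0.538) / (8.3 − 2.9) = 7.436 m³/s.
= 7436 L/s.

7440 L/s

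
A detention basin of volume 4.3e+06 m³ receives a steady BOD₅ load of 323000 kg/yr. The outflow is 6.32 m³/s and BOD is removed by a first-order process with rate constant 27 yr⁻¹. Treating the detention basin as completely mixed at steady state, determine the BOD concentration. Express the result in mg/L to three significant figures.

Outflow Q = 6.32 m³/s × 3.156e+07 s/yr = 1.994e+08 m³/yr.
Steady-state CSTR mass balance: W = Q·C + k·V·C, so C = W/(Q + kV).
Q + kV = 1.994e+08 + 27·4.3e+06 = 3.155e+08 m³/yr.
C = 323000/3.155e+08 = 0.001024 kg/m³ = 1.024 mg/L.

1.02 mg/L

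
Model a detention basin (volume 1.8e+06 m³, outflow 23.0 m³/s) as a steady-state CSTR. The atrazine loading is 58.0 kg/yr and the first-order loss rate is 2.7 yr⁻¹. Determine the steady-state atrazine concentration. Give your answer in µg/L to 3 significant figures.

0.0794 µg/L

Outflow Q = 23.0 m³/s × 3.156e+07 s/yr = 7.258e+08 m³/yr.
Steady-state CSTR mass balance: W = Q·C + k·V·C, so C = W/(Q + kV).
Q + kV = 7.258e+08 + 2.7·1.8e+06 = 7.307e+08 m³/yr.
C = 58.0/7.307e+08 = 7.938e-08 kg/m³ = 7.938e-05 mg/L = 0.07938 µg/L.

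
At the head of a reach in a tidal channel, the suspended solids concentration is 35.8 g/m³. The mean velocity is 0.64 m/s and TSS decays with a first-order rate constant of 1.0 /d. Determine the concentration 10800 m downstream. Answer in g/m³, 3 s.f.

29.4 g/m³

Travel time t = 10800 m / 0.64 m/s = 1.08e+04/0.64 = 1.688e+04 s = 0.1953 d.
First-order decay: C = 35.8·exp(−1.0·0.1953) = 35.8·0.8226 = 29.45 g/m³.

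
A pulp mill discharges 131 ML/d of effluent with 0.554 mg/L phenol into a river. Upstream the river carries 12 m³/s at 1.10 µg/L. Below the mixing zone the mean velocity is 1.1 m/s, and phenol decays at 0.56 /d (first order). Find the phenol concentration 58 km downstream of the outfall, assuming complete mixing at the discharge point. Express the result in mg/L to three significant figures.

131 ML/d = 1.516 m³/s.
1.10 µg/L = 0.0011 mg/L.
After complete mixing, C₀ = (1.516·0.554 + 12·0.0011) / 13.52 = 0.06312 mg/L.
Travel time t = 5.8e+04 m / 1.1 m/s = 5.273e+04 s = 0.6103 d.
C = 0.06312·exp(−0.56·0.6103) = 0.06312·0.7105 = 0.04485 mg/L.

0.0449 mg/L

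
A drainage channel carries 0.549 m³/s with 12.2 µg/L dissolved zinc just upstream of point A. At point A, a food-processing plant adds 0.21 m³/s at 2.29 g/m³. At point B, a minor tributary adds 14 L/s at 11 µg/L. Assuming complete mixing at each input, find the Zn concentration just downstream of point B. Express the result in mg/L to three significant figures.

12.2 µg/L = 0.0122 mg/L.
After input A: C = (0.549·0.0122 + 0.21·2.29) / 0.759 = 0.6424 mg/L.
14 L/s = 0.014 m³/s.
11 µg/L = 0.011 mg/L.
After input B: C = (0.759·0.6424 + 0.014·0.011) / 0.773 = 0.631 mg/L.

0.631 mg/L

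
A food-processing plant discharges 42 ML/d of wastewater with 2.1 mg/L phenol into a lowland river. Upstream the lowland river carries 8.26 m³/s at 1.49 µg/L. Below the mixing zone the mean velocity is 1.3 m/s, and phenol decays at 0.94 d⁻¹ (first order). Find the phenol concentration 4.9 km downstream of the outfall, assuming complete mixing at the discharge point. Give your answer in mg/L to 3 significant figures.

42 ML/d = 0.4861 m³/s.
1.49 µg/L = 0.00149 mg/L.
After complete mixing, C₀ = (0.4861·2.1 + 8.26·0.00149) / 8.746 = 0.1181 mg/L.
Travel time t = 4900 m / 1.3 m/s = 3769 s = 0.04363 d.
C = 0.1181·exp(−0.94·0.04363) = 0.1181·0.9598 = 0.1134 mg/L.

0.113 mg/L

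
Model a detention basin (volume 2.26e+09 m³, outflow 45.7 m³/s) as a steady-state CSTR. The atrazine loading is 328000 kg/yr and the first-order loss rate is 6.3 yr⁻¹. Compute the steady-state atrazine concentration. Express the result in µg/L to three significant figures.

Outflow Q = 45.7 m³/s × 3.156e+07 s/yr = 1.442e+09 m³/yr.
Steady-state CSTR mass balance: W = Q·C + k·V·C, so C = W/(Q + kV).
Q + kV = 1.442e+09 + 6.3·2.26e+09 = 1.568e+10 m³/yr.
C = 328000/1.568e+10 = 2.092e-05 kg/m³ = 0.02092 mg/L = 20.92 µg/L.

20.9 µg/L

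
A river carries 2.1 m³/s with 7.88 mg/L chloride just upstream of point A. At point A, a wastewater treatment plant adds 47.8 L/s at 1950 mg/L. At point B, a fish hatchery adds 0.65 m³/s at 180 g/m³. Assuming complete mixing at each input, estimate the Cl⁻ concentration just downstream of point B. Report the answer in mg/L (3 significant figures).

47.8 L/s = 0.0478 m³/s.
After input A: C = (2.1·7.88 + 0.0478·1950) / 2.148 = 51.1 mg/L.
After input B: C = (2.148·51.1 + 0.65·180) / 2.798 = 81.05 mg/L.

81.0 mg/L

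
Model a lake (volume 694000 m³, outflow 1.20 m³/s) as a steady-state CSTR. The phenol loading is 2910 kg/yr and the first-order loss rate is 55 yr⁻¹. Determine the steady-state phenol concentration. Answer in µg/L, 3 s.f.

38.3 µg/L

Outflow Q = 1.20 m³/s × 3.156e+07 s/yr = 3.787e+07 m³/yr.
Steady-state CSTR mass balance: W = Q·C + k·V·C, so C = W/(Q + kV).
Q + kV = 3.787e+07 + 55·694000 = 7.604e+07 m³/yr.
C = 2910/7.604e+07 = 3.827e-05 kg/m³ = 0.03827 mg/L = 38.27 µg/L.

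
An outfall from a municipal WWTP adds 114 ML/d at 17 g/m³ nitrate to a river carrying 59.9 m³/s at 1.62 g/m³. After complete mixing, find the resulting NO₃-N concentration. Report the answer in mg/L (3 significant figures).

114 ML/d = 1.319 m³/s.
Conservation of mass across the mixing zone: C = (1.319·17 + 59.9·1.62) / (1.319 + 59.9) = 119.5/61.22 = 1.951 mg/L.

1.95 mg/L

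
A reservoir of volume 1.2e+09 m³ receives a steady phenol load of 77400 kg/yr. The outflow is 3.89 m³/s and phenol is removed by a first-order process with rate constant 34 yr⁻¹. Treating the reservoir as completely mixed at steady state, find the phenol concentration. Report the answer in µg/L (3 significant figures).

1.89 µg/L

Outflow Q = 3.89 m³/s × 3.156e+07 s/yr = 1.228e+08 m³/yr.
Steady-state CSTR mass balance: W = Q·C + k·V·C, so C = W/(Q + kV).
Q + kV = 1.228e+08 + 34·1.2e+09 = 4.092e+10 m³/yr.
C = 77400/4.092e+10 = 1.891e-06 kg/m³ = 0.001891 mg/L = 1.891 µg/L.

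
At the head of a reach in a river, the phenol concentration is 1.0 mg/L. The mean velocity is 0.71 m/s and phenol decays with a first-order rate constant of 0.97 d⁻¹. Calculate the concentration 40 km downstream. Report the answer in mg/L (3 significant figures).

Travel time t = 40 km / 0.71 m/s = 4e+04/0.71 = 5.634e+04 s = 0.6521 d.
First-order decay: C = 1.0·exp(−0.97·0.6521) = 1.0·0.5313 = 0.5313 mg/L.

0.531 mg/L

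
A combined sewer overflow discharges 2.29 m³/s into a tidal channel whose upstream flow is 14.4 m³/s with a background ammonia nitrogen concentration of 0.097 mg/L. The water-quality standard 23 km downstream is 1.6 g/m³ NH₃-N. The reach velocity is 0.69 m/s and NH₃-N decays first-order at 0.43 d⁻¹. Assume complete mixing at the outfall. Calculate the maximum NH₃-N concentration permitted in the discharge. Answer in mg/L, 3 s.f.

Travel time to the compliance point: t = 2.3e+04/0.69 = 3.333e+04 s = 0.3858 d; decay factor exp(−0.43·0.3858) = 0.8471.
So the concentration just after mixing may be at most 1.6/0.8471 = 1.889 mg/L.
Mass balance: 1.889·16.69 = 2.29·Cₑ + 14.4·0.097.
Cₑ = (31.52 − 1.397) / 2.29 = 13.16 mg/L.

13.2 mg/L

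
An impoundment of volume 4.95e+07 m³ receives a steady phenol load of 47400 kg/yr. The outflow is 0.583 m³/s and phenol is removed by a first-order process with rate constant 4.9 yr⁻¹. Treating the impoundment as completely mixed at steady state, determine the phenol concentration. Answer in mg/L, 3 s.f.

Outflow Q = 0.583 m³/s × 3.156e+07 s/yr = 1.84e+07 m³/yr.
Steady-state CSTR mass balance: W = Q·C + k·V·C, so C = W/(Q + kV).
Q + kV = 1.84e+07 + 4.9·4.95e+07 = 2.609e+08 m³/yr.
C = 47400/2.609e+08 = 0.0001816 kg/m³ = 0.1816 mg/L.

0.182 mg/L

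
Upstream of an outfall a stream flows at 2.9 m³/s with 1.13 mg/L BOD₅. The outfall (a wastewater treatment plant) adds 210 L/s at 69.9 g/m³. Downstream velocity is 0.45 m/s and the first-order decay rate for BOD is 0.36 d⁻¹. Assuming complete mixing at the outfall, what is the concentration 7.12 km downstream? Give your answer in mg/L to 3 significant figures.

210 L/s = 0.21 m³/s.
After complete mixing, C₀ = (0.21·69.9 + 2.9·1.13) / 3.11 = 5.774 mg/L.
Travel time t = 7120 m / 0.45 m/s = 1.582e+04 s = 0.1831 d.
C = 5.774·exp(−0.36·0.1831) = 5.774·0.9362 = 5.405 mg/L.

5.41 mg/L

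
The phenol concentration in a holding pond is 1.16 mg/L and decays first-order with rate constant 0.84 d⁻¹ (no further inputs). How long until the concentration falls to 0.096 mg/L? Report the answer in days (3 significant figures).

t = ln(C₀/C)/k = ln(1.16/0.096)/0.84 = 2.492/0.84 = 2.966 d.

2.97 d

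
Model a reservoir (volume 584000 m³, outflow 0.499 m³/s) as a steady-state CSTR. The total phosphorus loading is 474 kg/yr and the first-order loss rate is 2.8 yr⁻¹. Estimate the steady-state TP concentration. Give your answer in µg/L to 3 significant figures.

Outflow Q = 0.499 m³/s × 3.156e+07 s/yr = 1.575e+07 m³/yr.
Steady-state CSTR mass balance: W = Q·C + k·V·C, so C = W/(Q + kV).
Q + kV = 1.575e+07 + 2.8·584000 = 1.738e+07 m³/yr.
C = 474/1.738e+07 = 2.727e-05 kg/m³ = 0.02727 mg/L = 27.27 µg/L.

27.3 µg/L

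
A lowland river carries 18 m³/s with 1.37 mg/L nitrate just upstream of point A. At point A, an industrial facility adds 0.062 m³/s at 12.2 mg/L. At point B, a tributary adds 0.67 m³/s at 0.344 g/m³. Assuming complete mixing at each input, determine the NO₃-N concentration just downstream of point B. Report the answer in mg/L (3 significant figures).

1.37 mg/L

After input A: C = (18·1.37 + 0.062·12.2) / 18.06 = 1.407 mg/L.
After input B: C = (18.06·1.407 + 0.67·0.344) / 18.73 = 1.369 mg/L.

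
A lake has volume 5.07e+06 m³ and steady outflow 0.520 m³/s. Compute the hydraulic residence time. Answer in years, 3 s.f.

0.309 yr

Q = 0.520 m³/s × 3.156e+07 s/yr = 1.641e+07 m³/yr.
Hydraulic residence time τ = V/Q = 5.07e+06/1.641e+07 = 0.309 yr.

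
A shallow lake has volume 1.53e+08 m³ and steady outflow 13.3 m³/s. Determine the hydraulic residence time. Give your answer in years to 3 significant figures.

0.365 yr

Q = 13.3 m³/s × 3.156e+07 s/yr = 4.197e+08 m³/yr.
Hydraulic residence time τ = V/Q = 1.53e+08/4.197e+08 = 0.3645 yr.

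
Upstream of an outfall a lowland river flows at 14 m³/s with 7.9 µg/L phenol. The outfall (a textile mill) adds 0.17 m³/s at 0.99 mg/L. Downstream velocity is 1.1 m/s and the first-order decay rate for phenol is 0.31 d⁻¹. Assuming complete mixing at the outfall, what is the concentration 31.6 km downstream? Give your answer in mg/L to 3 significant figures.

7.9 µg/L = 0.0079 mg/L.
After complete mixing, C₀ = (0.17·0.99 + 14·0.0079) / 14.17 = 0.01968 mg/L.
Travel time t = 3.16e+04 m / 1.1 m/s = 2.873e+04 s = 0.3325 d.
C = 0.01968·exp(−0.31·0.3325) = 0.01968·0.9021 = 0.01775 mg/L.

0.0178 mg/L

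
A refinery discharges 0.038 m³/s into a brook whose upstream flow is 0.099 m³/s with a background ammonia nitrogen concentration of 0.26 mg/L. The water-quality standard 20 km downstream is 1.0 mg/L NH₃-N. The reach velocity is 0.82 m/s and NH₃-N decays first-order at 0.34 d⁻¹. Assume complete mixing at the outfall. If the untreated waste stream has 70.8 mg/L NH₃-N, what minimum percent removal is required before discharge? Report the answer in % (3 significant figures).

Travel time to the compliance point: t = 2e+04/0.82 = 2.439e+04 s = 0.2823 d; decay factor exp(−0.34·0.2823) = 0.9085.
So the concentration just after mixing may be at most 1/0.9085 = 1.101 mg/L.
Mass balance: 1.101·0.137 = 0.038·Cₑ + 0.099·0.26.
Cₑ = (0.1508 − 0.02574) / 0.038 = 3.291 mg/L.
Required removal = 1 − 3.291/70.8 = 95.35 %.

95.4 %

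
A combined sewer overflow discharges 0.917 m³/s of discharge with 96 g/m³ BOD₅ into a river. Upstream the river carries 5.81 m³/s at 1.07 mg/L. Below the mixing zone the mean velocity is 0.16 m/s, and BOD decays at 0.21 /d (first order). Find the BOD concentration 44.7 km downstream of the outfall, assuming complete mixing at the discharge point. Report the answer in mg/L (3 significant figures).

After complete mixing, C₀ = (0.917·96 + 5.81·1.07) / 6.727 = 14.01 mg/L.
Travel time t = 4.47e+04 m / 0.16 m/s = 2.794e+05 s = 3.234 d.
C = 14.01·exp(−0.21·3.234) = 14.01·0.5071 = 7.105 mg/L.

7.10 mg/L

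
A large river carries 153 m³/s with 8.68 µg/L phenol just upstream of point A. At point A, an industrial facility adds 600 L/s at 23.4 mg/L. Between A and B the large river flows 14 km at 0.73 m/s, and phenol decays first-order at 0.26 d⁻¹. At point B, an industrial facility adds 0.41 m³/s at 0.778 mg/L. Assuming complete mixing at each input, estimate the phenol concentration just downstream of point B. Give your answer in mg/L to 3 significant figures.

8.68 µg/L = 0.00868 mg/L.
600 L/s = 0.6 m³/s.
After input A: C = (153·0.00868 + 0.6·23.4) / 153.6 = 0.1001 mg/L.
Over the 14 km reach to input B (t = 1.918e+04 s = 0.222 d), decay gives C = 0.1001·exp(−0.26·0.222) = 0.09444 mg/L.
After input B: C = (153.6·0.09444 + 0.41·0.778) / 154 = 0.09626 mg/L.

0.0963 mg/L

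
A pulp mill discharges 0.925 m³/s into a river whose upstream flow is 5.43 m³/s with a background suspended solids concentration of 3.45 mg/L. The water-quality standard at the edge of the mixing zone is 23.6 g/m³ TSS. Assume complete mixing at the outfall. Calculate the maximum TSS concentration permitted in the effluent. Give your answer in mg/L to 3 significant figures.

Mass balance: 23.6·6.355 = 0.925·Cₑ + 5.43·3.45.
Cₑ = (150 − 18.73) / 0.925 = 141.9 mg/L.

142 mg/L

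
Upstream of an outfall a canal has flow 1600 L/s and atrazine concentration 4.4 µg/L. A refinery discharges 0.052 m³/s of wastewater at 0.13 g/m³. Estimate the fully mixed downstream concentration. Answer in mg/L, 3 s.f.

1600 L/s = 1.6 m³/s.
4.4 µg/L = 0.0044 mg/L.
By mass balance at complete mixing, C = (0.052·0.13 + 1.6·0.0044) / (0.052 + 1.6) = 0.0138/1.652 = 0.008354 mg/L.

0.00835 mg/L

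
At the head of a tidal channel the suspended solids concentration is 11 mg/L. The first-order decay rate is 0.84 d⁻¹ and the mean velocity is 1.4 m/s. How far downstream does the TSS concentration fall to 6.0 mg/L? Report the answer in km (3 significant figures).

From C = C₀·e^(−kt), t = ln(C₀/C)/k = ln(11/6.0)/0.84 = 0.6061/0.84 = 0.7216 d.
Distance = v·t = 1.4 m/s × 6.235e+04 s = 8.728e+04 m = 87.28 km.

87.3 km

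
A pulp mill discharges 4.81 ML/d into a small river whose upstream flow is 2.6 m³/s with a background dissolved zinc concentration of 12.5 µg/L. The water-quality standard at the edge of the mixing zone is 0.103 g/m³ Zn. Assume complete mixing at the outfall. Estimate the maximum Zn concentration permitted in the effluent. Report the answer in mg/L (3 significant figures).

4.33 mg/L

4.81 ML/d = 0.05567 m³/s.
12.5 µg/L = 0.0125 mg/L.
Mass balance: 0.103·2.656 = 0.05567·Cₑ + 2.6·0.0125.
Cₑ = (0.2735 − 0.0325) / 0.05567 = 4.33 mg/L.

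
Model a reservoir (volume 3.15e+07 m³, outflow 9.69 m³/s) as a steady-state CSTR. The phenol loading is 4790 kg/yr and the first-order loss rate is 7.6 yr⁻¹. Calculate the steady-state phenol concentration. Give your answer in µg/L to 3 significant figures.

Outflow Q = 9.69 m³/s × 3.156e+07 s/yr = 3.058e+08 m³/yr.
Steady-state CSTR mass balance: W = Q·C + k·V·C, so C = W/(Q + kV).
Q + kV = 3.058e+08 + 7.6·3.15e+07 = 5.452e+08 m³/yr.
C = 4790/5.452e+08 = 8.786e-06 kg/m³ = 0.008786 mg/L = 8.786 µg/L.

8.79 µg/L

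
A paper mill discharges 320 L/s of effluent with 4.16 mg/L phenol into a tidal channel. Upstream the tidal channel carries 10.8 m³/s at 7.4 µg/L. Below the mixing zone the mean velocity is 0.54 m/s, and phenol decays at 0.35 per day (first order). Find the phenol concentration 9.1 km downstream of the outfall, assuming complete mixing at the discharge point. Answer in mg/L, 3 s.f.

320 L/s = 0.32 m³/s.
7.4 µg/L = 0.0074 mg/L.
After complete mixing, C₀ = (0.32·4.16 + 10.8·0.0074) / 11.12 = 0.1269 mg/L.
Travel time t = 9100 m / 0.54 m/s = 1.685e+04 s = 0.195 d.
C = 0.1269·exp(−0.35·0.195) = 0.1269·0.934 = 0.1185 mg/L.

0.119 mg/L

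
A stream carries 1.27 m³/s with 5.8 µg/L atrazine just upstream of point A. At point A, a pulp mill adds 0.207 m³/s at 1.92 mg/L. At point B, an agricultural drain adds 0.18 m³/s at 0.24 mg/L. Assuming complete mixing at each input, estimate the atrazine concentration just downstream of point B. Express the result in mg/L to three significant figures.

5.8 µg/L = 0.0058 mg/L.
After input A: C = (1.27·0.0058 + 0.207·1.92) / 1.477 = 0.2741 mg/L.
After input B: C = (1.477·0.2741 + 0.18·0.24) / 1.657 = 0.2704 mg/L.

0.270 mg/L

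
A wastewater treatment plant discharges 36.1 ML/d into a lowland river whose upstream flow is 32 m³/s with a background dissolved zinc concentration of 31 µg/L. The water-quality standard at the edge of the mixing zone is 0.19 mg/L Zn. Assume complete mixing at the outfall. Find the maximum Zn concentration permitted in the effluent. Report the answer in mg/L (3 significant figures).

36.1 ML/d = 0.4178 m³/s.
31 µg/L = 0.031 mg/L.
Mass balance: 0.19·32.42 = 0.4178·Cₑ + 32·0.031.
Cₑ = (6.159 − 0.992) / 0.4178 = 12.37 mg/L.

12.4 mg/L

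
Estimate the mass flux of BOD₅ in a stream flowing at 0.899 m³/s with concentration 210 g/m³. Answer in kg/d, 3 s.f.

Mass flux = Q·C = 0.899 m³/s × 210 g/m³ = 188.8 g/s.
= 188.8 g/s × 86.4 = 1.631e+04 kg/d.

16300 kg/d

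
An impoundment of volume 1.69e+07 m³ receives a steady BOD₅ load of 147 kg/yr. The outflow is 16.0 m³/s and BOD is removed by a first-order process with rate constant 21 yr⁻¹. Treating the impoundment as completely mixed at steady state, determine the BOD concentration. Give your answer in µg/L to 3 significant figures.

Outflow Q = 16.0 m³/s × 3.156e+07 s/yr = 5.049e+08 m³/yr.
Steady-state CSTR mass balance: W = Q·C + k·V·C, so C = W/(Q + kV).
Q + kV = 5.049e+08 + 21·1.69e+07 = 8.598e+08 m³/yr.
C = 147/8.598e+08 = 1.71e-07 kg/m³ = 0.000171 mg/L = 0.171 µg/L.

0.171 µg/L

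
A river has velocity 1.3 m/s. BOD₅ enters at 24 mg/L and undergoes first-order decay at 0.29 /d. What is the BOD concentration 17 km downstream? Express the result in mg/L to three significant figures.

23.0 mg/L

Travel time t = 17 km / 1.3 m/s = 1.7e+04/1.3 = 1.308e+04 s = 0.1514 d.
First-order decay: C = 24·exp(−0.29·0.1514) = 24·0.9571 = 22.97 mg/L.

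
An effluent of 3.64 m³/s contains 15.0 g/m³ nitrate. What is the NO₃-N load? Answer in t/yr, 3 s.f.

1720 t/yr

Mass flux = Q·C = 3.64 m³/s × 15 g/m³ = 54.6 g/s.
= 54.6 g/s × 31.56 = 1723 t/yr.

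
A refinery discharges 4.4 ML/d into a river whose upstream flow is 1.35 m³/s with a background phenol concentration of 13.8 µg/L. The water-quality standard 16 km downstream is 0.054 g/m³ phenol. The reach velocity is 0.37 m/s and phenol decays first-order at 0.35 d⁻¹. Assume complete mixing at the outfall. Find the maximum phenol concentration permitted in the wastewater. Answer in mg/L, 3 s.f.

4.4 ML/d = 0.05093 m³/s.
13.8 µg/L = 0.0138 mg/L.
Travel time to the compliance point: t = 1.6e+04/0.37 = 4.324e+04 s = 0.5005 d; decay factor exp(−0.35·0.5005) = 0.8393.
So the concentration just after mixing may be at most 0.054/0.8393 = 0.06434 mg/L.
Mass balance: 0.06434·1.401 = 0.05093·Cₑ + 1.35·0.0138.
Cₑ = (0.09013 − 0.01863) / 0.05093 = 1.404 mg/L.

1.40 mg/L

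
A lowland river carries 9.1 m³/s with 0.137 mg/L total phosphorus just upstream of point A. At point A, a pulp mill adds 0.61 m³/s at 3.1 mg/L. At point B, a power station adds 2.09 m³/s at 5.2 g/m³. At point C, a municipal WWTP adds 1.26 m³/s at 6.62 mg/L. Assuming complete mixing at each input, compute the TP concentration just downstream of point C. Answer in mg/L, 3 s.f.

After input A: C = (9.1·0.137 + 0.61·3.1) / 9.71 = 0.3231 mg/L.
After input B: C = (9.71·0.3231 + 2.09·5.2) / 11.8 = 1.187 mg/L.
After input C: C = (11.8·1.187 + 1.26·6.62) / 13.06 = 1.711 mg/L.

1.71 mg/L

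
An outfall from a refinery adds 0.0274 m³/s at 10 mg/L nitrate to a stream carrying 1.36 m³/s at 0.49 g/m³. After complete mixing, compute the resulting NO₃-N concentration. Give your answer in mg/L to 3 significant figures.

0.678 mg/L

Conservation of mass across the mixing zone: C = (0.0274·10 + 1.36·0.49) / (0.0274 + 1.36) = 0.9404/1.387 = 0.6778 mg/L.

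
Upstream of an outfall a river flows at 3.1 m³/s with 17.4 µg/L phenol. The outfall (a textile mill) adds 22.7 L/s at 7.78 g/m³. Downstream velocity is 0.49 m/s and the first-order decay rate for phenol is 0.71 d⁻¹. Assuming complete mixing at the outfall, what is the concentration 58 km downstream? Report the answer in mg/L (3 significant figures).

22.7 L/s = 0.0227 m³/s.
17.4 µg/L = 0.0174 mg/L.
After complete mixing, C₀ = (0.0227·7.78 + 3.1·0.0174) / 3.123 = 0.07383 mg/L.
Travel time t = 5.8e+04 m / 0.49 m/s = 1.184e+05 s = 1.37 d.
C = 0.07383·exp(−0.71·1.37) = 0.07383·0.3781 = 0.02791 mg/L.

0.0279 mg/L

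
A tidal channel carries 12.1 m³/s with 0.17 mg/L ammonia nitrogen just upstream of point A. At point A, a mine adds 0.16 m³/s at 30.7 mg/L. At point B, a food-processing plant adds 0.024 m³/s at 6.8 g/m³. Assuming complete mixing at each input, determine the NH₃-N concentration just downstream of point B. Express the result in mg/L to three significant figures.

After input A: C = (12.1·0.17 + 0.16·30.7) / 12.26 = 0.5684 mg/L.
After input B: C = (12.26·0.5684 + 0.024·6.8) / 12.28 = 0.5806 mg/L.

0.581 mg/L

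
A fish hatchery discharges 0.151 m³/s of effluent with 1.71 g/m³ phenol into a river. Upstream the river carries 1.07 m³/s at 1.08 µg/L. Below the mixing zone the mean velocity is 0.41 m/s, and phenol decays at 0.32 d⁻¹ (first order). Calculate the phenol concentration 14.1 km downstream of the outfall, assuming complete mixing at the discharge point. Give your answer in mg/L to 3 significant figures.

0.187 mg/L

1.08 µg/L = 0.00108 mg/L.
After complete mixing, C₀ = (0.151·1.71 + 1.07·0.00108) / 1.221 = 0.2124 mg/L.
Travel time t = 1.41e+04 m / 0.41 m/s = 3.439e+04 s = 0.398 d.
C = 0.2124·exp(−0.32·0.398) = 0.2124·0.8804 = 0.187 mg/L.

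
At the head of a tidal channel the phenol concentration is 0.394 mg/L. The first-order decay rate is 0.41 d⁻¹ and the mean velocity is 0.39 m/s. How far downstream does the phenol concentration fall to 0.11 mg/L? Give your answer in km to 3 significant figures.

105 km

From C = C₀·e^(−kt), t = ln(C₀/C)/k = ln(0.394/0.11)/0.41 = 1.276/0.41 = 3.112 d.
Distance = v·t = 0.39 m/s × 2.689e+05 s = 1.049e+05 m = 104.9 km.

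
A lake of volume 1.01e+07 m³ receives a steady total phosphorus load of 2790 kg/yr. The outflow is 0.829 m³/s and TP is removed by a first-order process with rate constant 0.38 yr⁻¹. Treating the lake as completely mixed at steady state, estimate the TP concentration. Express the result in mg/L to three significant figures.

0.0930 mg/L

Outflow Q = 0.829 m³/s × 3.156e+07 s/yr = 2.616e+07 m³/yr.
Steady-state CSTR mass balance: W = Q·C + k·V·C, so C = W/(Q + kV).
Q + kV = 2.616e+07 + 0.38·1.01e+07 = 3e+07 m³/yr.
C = 2790/3e+07 = 9.3e-05 kg/m³ = 0.093 mg/L.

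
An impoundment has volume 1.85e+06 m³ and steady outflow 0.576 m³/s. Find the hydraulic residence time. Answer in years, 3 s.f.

Q = 0.576 m³/s × 3.156e+07 s/yr = 1.818e+07 m³/yr.
Hydraulic residence time τ = V/Q = 1.85e+06/1.818e+07 = 0.1018 yr.

0.102 yr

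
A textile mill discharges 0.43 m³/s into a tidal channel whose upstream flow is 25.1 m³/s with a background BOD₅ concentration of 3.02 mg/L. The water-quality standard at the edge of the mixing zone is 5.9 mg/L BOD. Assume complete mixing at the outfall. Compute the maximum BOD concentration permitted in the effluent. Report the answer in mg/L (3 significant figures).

174 mg/L

Mass balance: 5.9·25.53 = 0.43·Cₑ + 25.1·3.02.
Cₑ = (150.6 − 75.8) / 0.43 = 174 mg/L.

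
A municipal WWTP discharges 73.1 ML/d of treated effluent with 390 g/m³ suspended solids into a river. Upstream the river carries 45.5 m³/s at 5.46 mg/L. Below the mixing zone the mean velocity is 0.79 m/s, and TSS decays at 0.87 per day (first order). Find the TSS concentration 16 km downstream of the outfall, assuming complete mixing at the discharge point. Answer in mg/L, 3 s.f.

73.1 ML/d = 0.8461 m³/s.
After complete mixing, C₀ = (0.8461·390 + 45.5·5.46) / 46.35 = 12.48 mg/L.
Travel time t = 1.6e+04 m / 0.79 m/s = 2.025e+04 s = 0.2344 d.
C = 12.48·exp(−0.87·0.2344) = 12.48·0.8155 = 10.18 mg/L.

10.2 mg/L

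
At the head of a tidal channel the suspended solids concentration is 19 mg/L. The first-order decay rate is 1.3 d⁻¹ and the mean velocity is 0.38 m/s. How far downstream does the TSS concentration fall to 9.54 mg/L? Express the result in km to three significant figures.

17.4 km

From C = C₀·e^(−kt), t = ln(C₀/C)/k = ln(19/9.54)/1.3 = 0.6889/1.3 = 0.53 d.
Distance = v·t = 0.38 m/s × 4.579e+04 s = 1.74e+04 m = 17.4 km.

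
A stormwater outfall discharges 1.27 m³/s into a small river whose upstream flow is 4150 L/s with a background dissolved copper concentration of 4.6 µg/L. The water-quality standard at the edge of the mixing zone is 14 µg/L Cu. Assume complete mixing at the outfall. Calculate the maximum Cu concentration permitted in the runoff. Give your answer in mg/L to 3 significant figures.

0.0447 mg/L

4150 L/s = 4.15 m³/s.
4.6 µg/L = 0.0046 mg/L.
14 µg/L = 0.014 mg/L.
Mass balance: 0.014·5.42 = 1.27·Cₑ + 4.15·0.0046.
Cₑ = (0.07588 − 0.01909) / 1.27 = 0.04472 mg/L.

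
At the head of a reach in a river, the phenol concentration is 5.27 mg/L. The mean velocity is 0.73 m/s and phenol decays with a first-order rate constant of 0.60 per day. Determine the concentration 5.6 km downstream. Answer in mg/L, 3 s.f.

5.00 mg/L

Travel time t = 5.6 km / 0.73 m/s = 5600/0.73 = 7671 s = 0.08879 d.
First-order decay: C = 5.27·exp(−0.60·0.08879) = 5.27·0.9481 = 4.997 mg/L.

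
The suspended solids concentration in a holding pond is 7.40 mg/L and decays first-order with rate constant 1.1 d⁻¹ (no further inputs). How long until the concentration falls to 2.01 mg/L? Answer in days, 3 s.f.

1.18 d

t = ln(C₀/C)/k = ln(7.40/2.01)/1.1 = 1.303/1.1 = 1.185 d.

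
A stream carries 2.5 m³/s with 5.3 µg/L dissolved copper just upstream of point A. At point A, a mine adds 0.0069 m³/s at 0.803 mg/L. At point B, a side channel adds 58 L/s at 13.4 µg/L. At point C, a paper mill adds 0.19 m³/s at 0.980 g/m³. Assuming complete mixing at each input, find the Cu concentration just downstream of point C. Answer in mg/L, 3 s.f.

0.0747 mg/L

5.3 µg/L = 0.0053 mg/L.
After input A: C = (2.5·0.0053 + 0.0069·0.803) / 2.507 = 0.007496 mg/L.
58 L/s = 0.058 m³/s.
13.4 µg/L = 0.0134 mg/L.
After input B: C = (2.507·0.007496 + 0.058·0.0134) / 2.565 = 0.007629 mg/L.
After input C: C = (2.565·0.007629 + 0.19·0.98) / 2.755 = 0.07469 mg/L.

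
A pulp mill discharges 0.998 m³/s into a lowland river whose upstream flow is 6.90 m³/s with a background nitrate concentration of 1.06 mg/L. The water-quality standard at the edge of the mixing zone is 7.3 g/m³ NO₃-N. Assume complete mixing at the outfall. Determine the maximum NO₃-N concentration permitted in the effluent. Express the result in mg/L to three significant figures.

Mass balance: 7.3·7.898 = 0.998·Cₑ + 6.9·1.06.
Cₑ = (57.66 − 7.314) / 0.998 = 50.44 mg/L.

50.4 mg/L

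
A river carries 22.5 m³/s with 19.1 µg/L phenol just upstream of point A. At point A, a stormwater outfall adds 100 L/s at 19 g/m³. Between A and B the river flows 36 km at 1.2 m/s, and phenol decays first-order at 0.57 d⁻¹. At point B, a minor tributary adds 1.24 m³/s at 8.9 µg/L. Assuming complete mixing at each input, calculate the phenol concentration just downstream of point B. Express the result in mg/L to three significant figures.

19.1 µg/L = 0.0191 mg/L.
100 L/s = 0.1 m³/s.
After input A: C = (22.5·0.0191 + 0.1·19) / 22.6 = 0.1031 mg/L.
Over the 36 km reach to input B (t = 3e+04 s = 0.3472 d), decay gives C = 0.1031·exp(−0.57·0.3472) = 0.08458 mg/L.
8.9 µg/L = 0.0089 mg/L.
After input B: C = (22.6·0.08458 + 1.24·0.0089) / 23.84 = 0.08064 mg/L.

0.0806 mg/L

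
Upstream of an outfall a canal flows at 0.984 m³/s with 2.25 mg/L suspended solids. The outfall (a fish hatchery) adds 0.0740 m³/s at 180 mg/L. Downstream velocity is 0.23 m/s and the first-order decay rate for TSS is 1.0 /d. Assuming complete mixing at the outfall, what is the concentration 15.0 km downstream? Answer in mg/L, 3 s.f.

6.90 mg/L

After complete mixing, C₀ = (0.074·180 + 0.984·2.25) / 1.058 = 14.68 mg/L.
Travel time t = 1.5e+04 m / 0.23 m/s = 6.522e+04 s = 0.7548 d.
C = 14.68·exp(−1.0·0.7548) = 14.68·0.4701 = 6.902 mg/L.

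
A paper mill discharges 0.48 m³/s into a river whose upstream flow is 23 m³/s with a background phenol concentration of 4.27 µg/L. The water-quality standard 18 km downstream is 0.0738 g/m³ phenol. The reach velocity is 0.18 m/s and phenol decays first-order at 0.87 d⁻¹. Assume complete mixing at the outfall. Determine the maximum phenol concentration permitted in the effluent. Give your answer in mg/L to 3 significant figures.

9.68 mg/L

4.27 µg/L = 0.00427 mg/L.
Travel time to the compliance point: t = 1.8e+04/0.18 = 1e+05 s = 1.157 d; decay factor exp(−0.87·1.157) = 0.3653.
So the concentration just after mixing may be at most 0.0738/0.3653 = 0.202 mg/L.
Mass balance: 0.202·23.48 = 0.48·Cₑ + 23·0.00427.
Cₑ = (4.743 − 0.09821) / 0.48 = 9.677 mg/L.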